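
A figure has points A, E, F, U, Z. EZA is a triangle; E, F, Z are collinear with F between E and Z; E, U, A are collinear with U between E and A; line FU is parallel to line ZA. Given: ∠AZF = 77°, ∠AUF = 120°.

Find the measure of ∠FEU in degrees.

∠FEU = 43°

1. ∠AZE = 77°  [F on ray ZE]
2. ∠EUF = 60°  [linear pair at U on EA]
3. ∠EFU = 77°  [FU∥ZA, corresponding at F]
4. ∠FEU = 43°  [△EFU]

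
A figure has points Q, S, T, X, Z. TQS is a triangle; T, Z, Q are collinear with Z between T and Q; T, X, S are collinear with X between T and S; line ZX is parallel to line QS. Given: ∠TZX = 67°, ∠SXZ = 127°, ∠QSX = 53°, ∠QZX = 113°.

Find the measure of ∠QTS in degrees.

∠QTS = 60°

1. ∠SQT = 67°  [ZX∥QS, corresponding at Z]
2. ∠QST = 53°  [X on ray ST]
3. ∠QTS = 60°  [△TQS]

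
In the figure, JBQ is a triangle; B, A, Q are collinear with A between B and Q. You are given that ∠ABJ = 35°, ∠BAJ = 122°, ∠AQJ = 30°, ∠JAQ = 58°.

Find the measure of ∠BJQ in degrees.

1. ∠JBQ = 35°  [A on ray BQ]
2. ∠BQJ = 30°  [A on ray QB]
3. ∠BJQ = 115°  [△JBQ]

∠BJQ = 115°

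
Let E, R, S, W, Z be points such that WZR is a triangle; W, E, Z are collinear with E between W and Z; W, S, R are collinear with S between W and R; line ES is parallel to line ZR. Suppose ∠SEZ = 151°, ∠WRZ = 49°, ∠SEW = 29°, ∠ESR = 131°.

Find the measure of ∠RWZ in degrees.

∠RWZ = 102°

1. ∠ESW = 49°  [ES∥ZR, corresponding at S]
2. ∠EWS = 102°  [△WES]
3. ∠RWZ = 102°  [E on WZ, S on WR]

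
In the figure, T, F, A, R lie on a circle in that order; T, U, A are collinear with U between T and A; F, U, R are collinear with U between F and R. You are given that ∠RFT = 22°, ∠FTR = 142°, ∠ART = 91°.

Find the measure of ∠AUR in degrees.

1. ∠RAT = 22°  [same arc TR]
2. ∠FRT = 16°  [△TFR]
3. ∠ATR = 67°  [△TAR]
4. ∠RUT = 97°  [△TUR]
5. ∠AUR = 83°  [linear pair at U on TA]

∠AUR = 83°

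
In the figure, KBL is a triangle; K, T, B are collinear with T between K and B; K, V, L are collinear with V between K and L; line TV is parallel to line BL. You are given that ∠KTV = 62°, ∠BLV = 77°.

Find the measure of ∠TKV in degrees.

∠TKV = 41°

1. ∠KBL = 62°  [TV∥BL, corresponding at T]
2. ∠BLK = 77°  [V on ray LK]
3. ∠BKL = 41°  [△KBL]
4. ∠TKV = 41°  [T on KB, V on KL]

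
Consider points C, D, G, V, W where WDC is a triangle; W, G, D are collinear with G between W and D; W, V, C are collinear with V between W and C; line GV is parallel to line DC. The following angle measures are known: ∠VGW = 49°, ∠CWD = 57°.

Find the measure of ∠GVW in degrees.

1. ∠CDW = 49°  [GV∥DC, corresponding at G]
2. ∠DCW = 74°  [△WDC]
3. ∠GVW = 74°  [GV∥DC, corresponding at V]

∠GVW = 74°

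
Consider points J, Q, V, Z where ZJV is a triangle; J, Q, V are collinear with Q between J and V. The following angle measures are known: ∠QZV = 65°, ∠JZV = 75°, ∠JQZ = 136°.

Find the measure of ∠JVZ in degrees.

1. ∠VQZ = 44°  [linear pair at Q on JV]
2. ∠QVZ = 71°  [△ZQV]
3. ∠JVZ = 71°  [Q on ray VJ]

∠JVZ = 71°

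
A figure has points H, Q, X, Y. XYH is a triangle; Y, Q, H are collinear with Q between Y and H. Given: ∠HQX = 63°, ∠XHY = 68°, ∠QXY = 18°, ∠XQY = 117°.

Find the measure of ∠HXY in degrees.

∠HXY = 67°

1. ∠QYX = 45°  [△XYQ]
2. ∠HYX = 45°  [Q on ray YH]
3. ∠HXY = 67°  [△XYH]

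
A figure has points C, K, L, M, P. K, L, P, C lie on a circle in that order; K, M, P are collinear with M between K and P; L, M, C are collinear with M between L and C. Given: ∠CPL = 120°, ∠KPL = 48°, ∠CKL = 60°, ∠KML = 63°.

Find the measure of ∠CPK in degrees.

1. ∠KCL = 48°  [same arc KL]
2. ∠CLK = 72°  [△KLC]
3. ∠CPK = 72°  [same arc KC]

∠CPK = 72°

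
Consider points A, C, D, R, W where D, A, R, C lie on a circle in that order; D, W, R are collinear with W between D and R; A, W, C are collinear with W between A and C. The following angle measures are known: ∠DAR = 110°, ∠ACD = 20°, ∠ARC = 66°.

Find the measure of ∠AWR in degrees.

∠AWR = 96°

1. ∠ARD = 20°  [same arc DA]
2. ∠ADC = 114°  [cyclic DARC, opposite ∠D+∠R]
3. ∠ADR = 50°  [△DAR]
4. ∠CAD = 46°  [△DAC]
5. ∠AWD = 84°  [△DWA]
6. ∠AWR = 96°  [linear pair at W on DR]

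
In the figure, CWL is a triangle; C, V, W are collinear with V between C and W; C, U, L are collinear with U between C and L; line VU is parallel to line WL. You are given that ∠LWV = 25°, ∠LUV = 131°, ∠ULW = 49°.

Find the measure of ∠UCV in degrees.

1. ∠CWL = 25°  [V on ray WC]
2. ∠CUV = 49°  [linear pair at U on CL]
3. ∠CVU = 25°  [VU∥WL, corresponding at V]
4. ∠UCV = 106°  [△CVU]

∠UCV = 106°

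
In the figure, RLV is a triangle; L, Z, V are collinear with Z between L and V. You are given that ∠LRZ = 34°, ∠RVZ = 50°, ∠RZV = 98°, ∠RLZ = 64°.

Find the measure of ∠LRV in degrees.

1. ∠LVR = 50°  [Z on ray VL]
2. ∠RLV = 64°  [Z on ray LV]
3. ∠LRV = 66°  [△RLV]

∠LRV = 66°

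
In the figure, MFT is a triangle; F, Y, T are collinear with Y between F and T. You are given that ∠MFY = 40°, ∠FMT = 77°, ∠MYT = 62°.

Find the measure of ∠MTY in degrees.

1. ∠MFT = 40°  [Y on ray FT]
2. ∠FTM = 63°  [△MFT]
3. ∠MTY = 63°  [Y on ray TF]

∠MTY = 63°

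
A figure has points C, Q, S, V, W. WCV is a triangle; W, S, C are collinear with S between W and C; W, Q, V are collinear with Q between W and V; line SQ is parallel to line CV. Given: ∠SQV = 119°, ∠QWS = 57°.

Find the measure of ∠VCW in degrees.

1. ∠SQW = 61°  [linear pair at Q on WV]
2. ∠QSW = 62°  [△WSQ]
3. ∠VCW = 62°  [SQ∥CV, corresponding at S]

∠VCW = 62°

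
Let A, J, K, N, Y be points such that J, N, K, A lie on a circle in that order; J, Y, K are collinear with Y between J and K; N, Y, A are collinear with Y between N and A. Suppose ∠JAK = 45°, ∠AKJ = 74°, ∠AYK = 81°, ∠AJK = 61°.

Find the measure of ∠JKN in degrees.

1. ∠JYN = 81°  [vertical angles at Y]
2. ∠ANK = 61°  [same arc KA]
3. ∠KYN = 99°  [linear pair at Y on JK]
4. ∠JKN = 20°  [△NYK]

∠JKN = 20°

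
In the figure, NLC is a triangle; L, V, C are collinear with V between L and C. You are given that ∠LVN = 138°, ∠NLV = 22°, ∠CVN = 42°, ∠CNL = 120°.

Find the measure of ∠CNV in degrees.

∠CNV = 100°

1. ∠CLN = 22°  [V on ray LC]
2. ∠LCN = 38°  [△NLC]
3. ∠NCV = 38°  [V on ray CL]
4. ∠CNV = 100°  [△NVC]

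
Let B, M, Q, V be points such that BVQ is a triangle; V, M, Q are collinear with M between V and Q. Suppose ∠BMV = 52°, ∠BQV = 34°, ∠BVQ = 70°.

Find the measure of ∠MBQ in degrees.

1. ∠BMQ = 128°  [linear pair at M on VQ]
2. ∠BQM = 34°  [M on ray QV]
3. ∠MBQ = 18°  [△BMQ]

∠MBQ = 18°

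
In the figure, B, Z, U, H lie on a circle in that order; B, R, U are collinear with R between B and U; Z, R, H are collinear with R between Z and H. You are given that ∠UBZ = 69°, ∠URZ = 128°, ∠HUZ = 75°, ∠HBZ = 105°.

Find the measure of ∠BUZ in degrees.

1. ∠UHZ = 69°  [same arc ZU]
2. ∠HZU = 36°  [△ZUH]
3. ∠BUZ = 16°  [△ZRU]

∠BUZ = 16°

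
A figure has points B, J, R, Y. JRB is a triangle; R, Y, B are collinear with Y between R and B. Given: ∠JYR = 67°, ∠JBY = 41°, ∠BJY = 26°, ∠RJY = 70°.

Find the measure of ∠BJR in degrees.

∠BJR = 96°

1. ∠JRY = 43°  [△JRY]
2. ∠JBR = 41°  [Y on ray BR]
3. ∠BRJ = 43°  [Y on ray RB]
4. ∠BJR = 96°  [△JRB]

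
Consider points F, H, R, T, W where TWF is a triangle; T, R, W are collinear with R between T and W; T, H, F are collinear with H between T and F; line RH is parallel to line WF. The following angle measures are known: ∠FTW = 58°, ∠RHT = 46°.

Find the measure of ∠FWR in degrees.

1. ∠HTR = 58°  [R on TW, H on TF]
2. ∠HRT = 76°  [△TRH]
3. ∠HRW = 104°  [linear pair at R on TW]
4. ∠FWR = 76°  [RH∥WF, co-interior at W–R]

∠FWR = 76°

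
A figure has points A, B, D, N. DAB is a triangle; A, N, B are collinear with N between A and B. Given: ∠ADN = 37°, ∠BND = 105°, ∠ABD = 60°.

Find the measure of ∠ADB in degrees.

∠ADB = 52°

1. ∠AND = 75°  [linear pair at N on AB]
2. ∠DAN = 68°  [△DAN]
3. ∠BAD = 68°  [N on ray AB]
4. ∠ADB = 52°  [△DAB]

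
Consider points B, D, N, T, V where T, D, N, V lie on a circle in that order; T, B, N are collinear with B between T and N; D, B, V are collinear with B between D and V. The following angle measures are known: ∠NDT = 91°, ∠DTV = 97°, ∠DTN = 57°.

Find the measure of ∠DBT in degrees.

1. ∠DNT = 32°  [△TDN]
2. ∠DVT = 32°  [same arc TD]
3. ∠TDV = 51°  [△TDV]
4. ∠DBT = 72°  [△TBD]

∠DBT = 72°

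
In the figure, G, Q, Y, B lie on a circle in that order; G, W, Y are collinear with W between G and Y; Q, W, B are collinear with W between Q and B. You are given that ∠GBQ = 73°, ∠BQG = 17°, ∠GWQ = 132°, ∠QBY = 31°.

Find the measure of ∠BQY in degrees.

1. ∠GYQ = 73°  [same arc GQ]
2. ∠QWY = 48°  [linear pair at W on GY]
3. ∠BQY = 59°  [△QWY]

∠BQY = 59°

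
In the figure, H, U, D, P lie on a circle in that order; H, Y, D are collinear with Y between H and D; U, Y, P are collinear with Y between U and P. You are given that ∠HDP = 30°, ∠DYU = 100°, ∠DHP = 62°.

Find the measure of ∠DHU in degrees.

∠DHU = 70°

1. ∠HUP = 30°  [same arc HP]
2. ∠HYU = 80°  [linear pair at Y on HD]
3. ∠DHU = 70°  [△HYU]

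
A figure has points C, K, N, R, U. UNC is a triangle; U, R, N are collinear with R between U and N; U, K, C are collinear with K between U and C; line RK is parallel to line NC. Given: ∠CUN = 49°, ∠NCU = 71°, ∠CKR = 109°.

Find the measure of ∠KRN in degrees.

1. ∠CNU = 60°  [△UNC]
2. ∠KRU = 60°  [RK∥NC, corresponding at R]
3. ∠KRN = 120°  [linear pair at R on UN]

∠KRN = 120°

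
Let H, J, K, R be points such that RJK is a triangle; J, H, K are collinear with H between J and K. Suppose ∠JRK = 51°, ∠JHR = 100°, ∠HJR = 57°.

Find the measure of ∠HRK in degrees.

1. ∠KHR = 80°  [linear pair at H on JK]
2. ∠KJR = 57°  [H on ray JK]
3. ∠JKR = 72°  [△RJK]
4. ∠HKR = 72°  [H on ray KJ]
5. ∠HRK = 28°  [△RHK]

∠HRK = 28°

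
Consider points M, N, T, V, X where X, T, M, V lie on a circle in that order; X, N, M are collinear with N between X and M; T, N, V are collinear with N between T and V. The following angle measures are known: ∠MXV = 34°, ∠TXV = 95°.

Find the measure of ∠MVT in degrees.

∠MVT = 61°

1. ∠MTV = 34°  [same arc MV]
2. ∠TMV = 85°  [cyclic XTMV, opposite ∠X+∠M]
3. ∠MVT = 61°  [△TMV]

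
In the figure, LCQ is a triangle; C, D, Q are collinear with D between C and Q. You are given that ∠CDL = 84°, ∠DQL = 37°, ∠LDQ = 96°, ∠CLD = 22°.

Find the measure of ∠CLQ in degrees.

1. ∠DCL = 74°  [△LCD]
2. ∠CQL = 37°  [D on ray QC]
3. ∠LCQ = 74°  [D on ray CQ]
4. ∠CLQ = 69°  [△LCQ]

∠CLQ = 69°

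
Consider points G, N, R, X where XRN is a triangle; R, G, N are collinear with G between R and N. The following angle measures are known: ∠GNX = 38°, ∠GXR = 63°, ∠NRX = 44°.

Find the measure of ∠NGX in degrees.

1. ∠GRX = 44°  [G on ray RN]
2. ∠RGX = 73°  [△XRG]
3. ∠NGX = 107°  [linear pair at G on RN]

∠NGX = 107°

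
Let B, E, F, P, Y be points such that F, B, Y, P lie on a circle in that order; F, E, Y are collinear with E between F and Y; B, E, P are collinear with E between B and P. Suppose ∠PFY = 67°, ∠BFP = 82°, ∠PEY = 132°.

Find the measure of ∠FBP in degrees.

∠FBP = 33°

1. ∠FEP = 48°  [linear pair at E on FY]
2. ∠BPF = 65°  [△FEP]
3. ∠FBP = 33°  [△FBP]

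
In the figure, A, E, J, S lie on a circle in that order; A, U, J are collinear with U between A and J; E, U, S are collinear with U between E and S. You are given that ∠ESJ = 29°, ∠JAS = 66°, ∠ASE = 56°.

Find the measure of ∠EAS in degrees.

1. ∠JES = 66°  [same arc JS]
2. ∠EJS = 85°  [△EJS]
3. ∠EAS = 95°  [cyclic AEJS, opposite ∠A+∠J]

∠EAS = 95°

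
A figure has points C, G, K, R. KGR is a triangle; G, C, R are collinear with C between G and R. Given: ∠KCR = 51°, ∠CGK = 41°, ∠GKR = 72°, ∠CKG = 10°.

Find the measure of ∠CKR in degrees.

∠CKR = 62°

1. ∠KGR = 41°  [C on ray GR]
2. ∠GRK = 67°  [△KGR]
3. ∠CRK = 67°  [C on ray RG]
4. ∠CKR = 62°  [△KCR]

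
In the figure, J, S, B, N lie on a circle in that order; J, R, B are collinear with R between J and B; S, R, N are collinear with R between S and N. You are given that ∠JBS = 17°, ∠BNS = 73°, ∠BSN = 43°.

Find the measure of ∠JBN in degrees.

1. ∠BRS = 120°  [△SRB]
2. ∠BJS = 73°  [same arc SB]
3. ∠JRS = 60°  [linear pair at R on JB]
4. ∠JSN = 47°  [△JRS]
5. ∠JBN = 47°  [same arc JN]

∠JBN = 47°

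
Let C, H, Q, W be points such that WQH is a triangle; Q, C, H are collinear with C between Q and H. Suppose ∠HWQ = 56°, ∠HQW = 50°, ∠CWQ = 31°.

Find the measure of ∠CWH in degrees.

∠CWH = 25°

1. ∠QHW = 74°  [△WQH]
2. ∠CQW = 50°  [C on ray QH]
3. ∠QCW = 99°  [△WQC]
4. ∠CHW = 74°  [C on ray HQ]
5. ∠HCW = 81°  [linear pair at C on QH]
6. ∠CWH = 25°  [△WCH]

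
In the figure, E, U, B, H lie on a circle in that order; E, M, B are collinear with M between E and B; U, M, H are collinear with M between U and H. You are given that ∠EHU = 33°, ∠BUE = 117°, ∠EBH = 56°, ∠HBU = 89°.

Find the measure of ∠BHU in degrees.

1. ∠EBU = 33°  [same arc EU]
2. ∠BEU = 30°  [△EUB]
3. ∠BHU = 30°  [same arc UB]

∠BHU = 30°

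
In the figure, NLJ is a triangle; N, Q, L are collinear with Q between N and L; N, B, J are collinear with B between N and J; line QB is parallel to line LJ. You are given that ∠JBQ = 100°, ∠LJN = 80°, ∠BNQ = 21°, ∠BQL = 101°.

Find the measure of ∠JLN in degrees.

∠JLN = 79°

1. ∠NBQ = 80°  [linear pair at B on NJ]
2. ∠BQN = 79°  [△NQB]
3. ∠JLN = 79°  [QB∥LJ, corresponding at Q]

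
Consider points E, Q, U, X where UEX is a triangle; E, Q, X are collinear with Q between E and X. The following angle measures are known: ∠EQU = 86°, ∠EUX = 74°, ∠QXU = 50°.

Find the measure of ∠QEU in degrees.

∠QEU = 56°

1. ∠EXU = 50°  [Q on ray XE]
2. ∠UEX = 56°  [△UEX]
3. ∠QEU = 56°  [Q on ray EX]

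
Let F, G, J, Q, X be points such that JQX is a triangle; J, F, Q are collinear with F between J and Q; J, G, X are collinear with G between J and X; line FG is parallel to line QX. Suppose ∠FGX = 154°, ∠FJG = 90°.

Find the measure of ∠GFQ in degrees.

∠GFQ = 116°

1. ∠FGJ = 26°  [linear pair at G on JX]
2. ∠GFJ = 64°  [△JFG]
3. ∠GFQ = 116°  [linear pair at F on JQ]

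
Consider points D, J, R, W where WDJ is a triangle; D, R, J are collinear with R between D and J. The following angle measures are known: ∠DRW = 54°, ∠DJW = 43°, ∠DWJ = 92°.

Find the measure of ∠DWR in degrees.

∠DWR = 81°

1. ∠JDW = 45°  [△WDJ]
2. ∠RDW = 45°  [R on ray DJ]
3. ∠DWR = 81°  [△WDR]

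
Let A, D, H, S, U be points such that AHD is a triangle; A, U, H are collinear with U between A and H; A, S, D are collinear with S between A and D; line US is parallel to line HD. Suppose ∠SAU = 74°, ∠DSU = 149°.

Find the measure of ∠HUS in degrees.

∠HUS = 105°

1. ∠ASU = 31°  [linear pair at S on AD]
2. ∠AUS = 75°  [△AUS]
3. ∠HUS = 105°  [linear pair at U on AH]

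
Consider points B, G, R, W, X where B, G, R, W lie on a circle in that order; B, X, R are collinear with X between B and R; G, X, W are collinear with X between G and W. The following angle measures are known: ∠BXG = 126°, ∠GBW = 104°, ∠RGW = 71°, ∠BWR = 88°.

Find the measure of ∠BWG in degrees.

∠BWG = 55°

1. ∠RXW = 126°  [vertical angles at X]
2. ∠RBW = 71°  [same arc RW]
3. ∠BXW = 54°  [linear pair at X on BR]
4. ∠BWG = 55°  [△BXW]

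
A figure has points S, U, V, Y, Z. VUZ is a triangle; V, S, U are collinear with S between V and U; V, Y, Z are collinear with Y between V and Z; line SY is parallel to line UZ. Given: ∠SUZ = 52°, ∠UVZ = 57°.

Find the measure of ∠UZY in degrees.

∠UZY = 71°

1. ∠VUZ = 52°  [S on ray UV]
2. ∠UZV = 71°  [△VUZ]
3. ∠UZY = 71°  [Y on ray ZV]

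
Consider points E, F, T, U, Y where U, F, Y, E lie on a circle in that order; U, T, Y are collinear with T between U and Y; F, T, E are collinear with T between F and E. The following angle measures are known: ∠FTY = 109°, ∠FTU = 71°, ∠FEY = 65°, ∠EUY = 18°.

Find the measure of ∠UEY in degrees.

1. ∠ETY = 71°  [vertical angles at T]
2. ∠EYU = 44°  [△YTE]
3. ∠UEY = 118°  [△UYE]

∠UEY = 118°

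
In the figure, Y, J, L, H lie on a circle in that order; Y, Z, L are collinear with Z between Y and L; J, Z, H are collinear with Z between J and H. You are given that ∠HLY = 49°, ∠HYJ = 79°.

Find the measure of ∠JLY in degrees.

1. ∠HJY = 49°  [same arc YH]
2. ∠JHY = 52°  [△YJH]
3. ∠JLY = 52°  [same arc YJ]

∠JLY = 52°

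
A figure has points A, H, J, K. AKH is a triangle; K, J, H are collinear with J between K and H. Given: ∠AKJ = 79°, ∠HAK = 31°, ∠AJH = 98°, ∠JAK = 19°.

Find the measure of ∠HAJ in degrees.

1. ∠AKH = 79°  [J on ray KH]
2. ∠AHK = 70°  [△AKH]
3. ∠AHJ = 70°  [J on ray HK]
4. ∠HAJ = 12°  [△AJH]

∠HAJ = 12°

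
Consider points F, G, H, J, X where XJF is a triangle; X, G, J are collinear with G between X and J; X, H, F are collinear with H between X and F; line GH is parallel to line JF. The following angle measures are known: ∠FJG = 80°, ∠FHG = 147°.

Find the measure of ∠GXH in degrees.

∠GXH = 67°

1. ∠FJX = 80°  [G on ray JX]
2. ∠GHX = 33°  [linear pair at H on XF]
3. ∠HGX = 80°  [GH∥JF, corresponding at G]
4. ∠GXH = 67°  [△XGH]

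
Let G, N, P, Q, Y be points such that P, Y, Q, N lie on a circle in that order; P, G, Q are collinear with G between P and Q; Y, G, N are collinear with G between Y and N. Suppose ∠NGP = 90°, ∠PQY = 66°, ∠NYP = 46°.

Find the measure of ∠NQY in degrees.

∠NQY = 112°

1. ∠QGY = 90°  [vertical angles at G]
2. ∠NGQ = 90°  [linear pair at G on PQ]
3. ∠NYQ = 24°  [△YGQ]
4. ∠NQP = 46°  [same arc PN]
5. ∠QNY = 44°  [△QGN]
6. ∠NQY = 112°  [△YQN]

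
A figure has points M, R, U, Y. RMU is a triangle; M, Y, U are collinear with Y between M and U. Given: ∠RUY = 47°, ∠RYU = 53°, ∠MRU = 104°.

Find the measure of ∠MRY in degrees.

1. ∠MUR = 47°  [Y on ray UM]
2. ∠MYR = 127°  [linear pair at Y on MU]
3. ∠RMU = 29°  [△RMU]
4. ∠RMY = 29°  [Y on ray MU]
5. ∠MRY = 24°  [△RMY]

∠MRY = 24°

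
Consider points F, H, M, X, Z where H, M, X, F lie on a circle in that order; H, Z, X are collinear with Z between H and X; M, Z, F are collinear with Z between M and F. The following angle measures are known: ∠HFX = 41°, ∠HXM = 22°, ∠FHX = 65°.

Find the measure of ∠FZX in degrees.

∠FZX = 87°

1. ∠HFM = 22°  [same arc HM]
2. ∠FZH = 93°  [△HZF]
3. ∠FZX = 87°  [linear pair at Z on HX]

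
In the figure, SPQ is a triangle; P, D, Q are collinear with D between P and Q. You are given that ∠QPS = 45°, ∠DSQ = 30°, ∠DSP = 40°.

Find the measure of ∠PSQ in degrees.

1. ∠DPS = 45°  [D on ray PQ]
2. ∠PDS = 95°  [△SPD]
3. ∠QDS = 85°  [linear pair at D on PQ]
4. ∠DQS = 65°  [△SDQ]
5. ∠PQS = 65°  [D on ray QP]
6. ∠PSQ = 70°  [△SPQ]

∠PSQ = 70°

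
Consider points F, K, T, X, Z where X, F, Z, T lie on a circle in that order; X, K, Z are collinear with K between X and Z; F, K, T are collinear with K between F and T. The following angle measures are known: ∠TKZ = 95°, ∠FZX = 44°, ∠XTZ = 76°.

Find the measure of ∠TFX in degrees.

∠TFX = 53°

1. ∠FKX = 95°  [vertical angles at K]
2. ∠XFZ = 104°  [cyclic XFZT, opposite ∠F+∠T]
3. ∠FXZ = 32°  [△XFZ]
4. ∠TFX = 53°  [△XKF]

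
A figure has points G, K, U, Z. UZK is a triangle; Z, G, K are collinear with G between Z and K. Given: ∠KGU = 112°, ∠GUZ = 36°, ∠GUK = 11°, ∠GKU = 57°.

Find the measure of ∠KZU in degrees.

1. ∠UGZ = 68°  [linear pair at G on ZK]
2. ∠GZU = 76°  [△UZG]
3. ∠KZU = 76°  [G on ray ZK]

∠KZU = 76°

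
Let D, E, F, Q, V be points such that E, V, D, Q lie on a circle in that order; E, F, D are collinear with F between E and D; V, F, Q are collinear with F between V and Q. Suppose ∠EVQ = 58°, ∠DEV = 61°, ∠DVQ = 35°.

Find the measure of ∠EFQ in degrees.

1. ∠EDQ = 58°  [same arc EQ]
2. ∠DQV = 61°  [same arc VD]
3. ∠DFQ = 61°  [△DFQ]
4. ∠EFQ = 119°  [linear pair at F on ED]

∠EFQ = 119°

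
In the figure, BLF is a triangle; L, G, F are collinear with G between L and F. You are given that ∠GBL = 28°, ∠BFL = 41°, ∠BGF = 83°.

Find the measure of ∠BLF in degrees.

∠BLF = 55°

1. ∠BGL = 97°  [linear pair at G on LF]
2. ∠BLG = 55°  [△BLG]
3. ∠BLF = 55°  [G on ray LF]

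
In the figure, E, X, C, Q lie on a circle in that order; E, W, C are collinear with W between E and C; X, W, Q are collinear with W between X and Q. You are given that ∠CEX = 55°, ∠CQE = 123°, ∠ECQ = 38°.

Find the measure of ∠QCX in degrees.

1. ∠CQX = 55°  [same arc XC]
2. ∠CEQ = 19°  [△ECQ]
3. ∠CXQ = 19°  [same arc CQ]
4. ∠QCX = 106°  [△XCQ]

∠QCX = 106°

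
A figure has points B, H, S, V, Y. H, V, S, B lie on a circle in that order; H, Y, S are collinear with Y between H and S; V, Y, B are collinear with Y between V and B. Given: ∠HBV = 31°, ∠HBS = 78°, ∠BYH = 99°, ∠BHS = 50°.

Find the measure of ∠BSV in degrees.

1. ∠BSH = 52°  [△HSB]
2. ∠BYS = 81°  [linear pair at Y on HS]
3. ∠BVS = 50°  [same arc SB]
4. ∠SBV = 47°  [△SYB]
5. ∠BSV = 83°  [△VSB]

∠BSV = 83°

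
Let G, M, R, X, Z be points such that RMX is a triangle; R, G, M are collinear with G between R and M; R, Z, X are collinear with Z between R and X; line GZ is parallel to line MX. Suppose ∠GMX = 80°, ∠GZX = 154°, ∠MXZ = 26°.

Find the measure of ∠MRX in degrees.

1. ∠RMX = 80°  [G on ray MR]
2. ∠MXR = 26°  [Z on ray XR]
3. ∠MRX = 74°  [△RMX]

∠MRX = 74°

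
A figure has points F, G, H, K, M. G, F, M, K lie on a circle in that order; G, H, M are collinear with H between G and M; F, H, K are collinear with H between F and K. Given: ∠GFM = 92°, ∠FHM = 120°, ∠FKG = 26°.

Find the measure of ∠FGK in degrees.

1. ∠GKM = 88°  [cyclic GFMK, opposite ∠F+∠K]
2. ∠GHK = 120°  [vertical angles at H]
3. ∠KGM = 34°  [△GHK]
4. ∠GMK = 58°  [△GMK]
5. ∠GFK = 58°  [same arc GK]
6. ∠FGK = 96°  [△GFK]

∠FGK = 96°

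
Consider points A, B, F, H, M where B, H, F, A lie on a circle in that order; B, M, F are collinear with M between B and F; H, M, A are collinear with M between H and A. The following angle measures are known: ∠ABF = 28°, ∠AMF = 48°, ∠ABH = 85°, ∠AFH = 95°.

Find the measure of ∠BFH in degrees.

∠BFH = 20°

1. ∠AHF = 28°  [same arc FA]
2. ∠BMH = 48°  [vertical angles at M]
3. ∠FMH = 132°  [linear pair at M on BF]
4. ∠BFH = 20°  [△HMF]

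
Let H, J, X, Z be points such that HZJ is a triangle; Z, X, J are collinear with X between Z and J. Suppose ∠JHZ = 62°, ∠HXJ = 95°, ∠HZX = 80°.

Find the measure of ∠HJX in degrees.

∠HJX = 38°

1. ∠HZJ = 80°  [X on ray ZJ]
2. ∠HJZ = 38°  [△HZJ]
3. ∠HJX = 38°  [X on ray JZ]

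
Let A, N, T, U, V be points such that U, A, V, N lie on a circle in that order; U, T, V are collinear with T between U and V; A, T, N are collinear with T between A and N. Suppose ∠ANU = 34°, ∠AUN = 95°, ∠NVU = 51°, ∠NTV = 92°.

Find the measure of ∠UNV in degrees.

1. ∠NTU = 88°  [linear pair at T on UV]
2. ∠NUV = 58°  [△UTN]
3. ∠UNV = 71°  [△UVN]

∠UNV = 71°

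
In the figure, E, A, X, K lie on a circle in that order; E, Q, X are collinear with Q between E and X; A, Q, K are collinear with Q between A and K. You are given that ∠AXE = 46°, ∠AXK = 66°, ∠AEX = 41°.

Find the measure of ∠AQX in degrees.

∠AQX = 61°

1. ∠AKX = 41°  [same arc AX]
2. ∠KAX = 73°  [△AXK]
3. ∠AQX = 61°  [△AQX]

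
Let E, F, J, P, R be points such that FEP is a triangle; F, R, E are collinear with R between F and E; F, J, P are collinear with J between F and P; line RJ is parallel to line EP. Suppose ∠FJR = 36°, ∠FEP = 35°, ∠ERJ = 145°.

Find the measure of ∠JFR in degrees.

1. ∠EPF = 36°  [RJ∥EP, corresponding at J]
2. ∠EFP = 109°  [△FEP]
3. ∠JFR = 109°  [R on FE, J on FP]

∠JFR = 109°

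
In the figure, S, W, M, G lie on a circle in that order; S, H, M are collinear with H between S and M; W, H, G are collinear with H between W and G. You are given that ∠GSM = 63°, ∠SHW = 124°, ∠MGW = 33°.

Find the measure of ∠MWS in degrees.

1. ∠GWM = 63°  [same arc MG]
2. ∠MHW = 56°  [linear pair at H on SM]
3. ∠MSW = 33°  [same arc WM]
4. ∠SMW = 61°  [△WHM]
5. ∠MWS = 86°  [△SWM]

∠MWS = 86°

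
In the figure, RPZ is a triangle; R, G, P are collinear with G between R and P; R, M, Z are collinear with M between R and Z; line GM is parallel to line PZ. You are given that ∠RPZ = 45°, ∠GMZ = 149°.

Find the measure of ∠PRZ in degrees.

1. ∠MGR = 45°  [GM∥PZ, corresponding at G]
2. ∠GMR = 31°  [linear pair at M on RZ]
3. ∠GRM = 104°  [△RGM]
4. ∠PRZ = 104°  [G on RP, M on RZ]

∠PRZ = 104°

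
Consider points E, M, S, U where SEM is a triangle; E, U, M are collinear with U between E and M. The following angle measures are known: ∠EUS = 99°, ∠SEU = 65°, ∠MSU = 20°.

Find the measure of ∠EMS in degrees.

1. ∠MUS = 81°  [linear pair at U on EM]
2. ∠SMU = 79°  [△SUM]
3. ∠EMS = 79°  [U on ray ME]

∠EMS = 79°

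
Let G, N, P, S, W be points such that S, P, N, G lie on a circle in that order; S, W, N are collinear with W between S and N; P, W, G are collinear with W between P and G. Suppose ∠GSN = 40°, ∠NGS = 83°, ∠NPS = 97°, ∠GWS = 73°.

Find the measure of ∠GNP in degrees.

∠GNP = 124°

1. ∠GPN = 40°  [same arc NG]
2. ∠GNS = 57°  [△SNG]
3. ∠GWN = 107°  [linear pair at W on SN]
4. ∠NGP = 16°  [△NWG]
5. ∠GNP = 124°  [△PNG]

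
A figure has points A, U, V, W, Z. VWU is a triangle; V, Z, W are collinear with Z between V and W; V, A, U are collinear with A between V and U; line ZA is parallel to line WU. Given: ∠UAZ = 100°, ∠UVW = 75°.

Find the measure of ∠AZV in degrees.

∠AZV = 25°

1. ∠VAZ = 80°  [linear pair at A on VU]
2. ∠AVZ = 75°  [Z on VW, A on VU]
3. ∠AZV = 25°  [△VZA]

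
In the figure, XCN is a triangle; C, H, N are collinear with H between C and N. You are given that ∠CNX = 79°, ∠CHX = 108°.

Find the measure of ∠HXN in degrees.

∠HXN = 29°

1. ∠HNX = 79°  [H on ray NC]
2. ∠NHX = 72°  [linear pair at H on CN]
3. ∠HXN = 29°  [△XHN]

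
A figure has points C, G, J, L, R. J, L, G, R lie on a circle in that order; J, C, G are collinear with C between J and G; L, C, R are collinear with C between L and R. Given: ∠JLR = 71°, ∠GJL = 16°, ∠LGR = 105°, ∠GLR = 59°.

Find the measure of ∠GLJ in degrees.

∠GLJ = 130°

1. ∠JGR = 71°  [same arc JR]
2. ∠GJR = 59°  [same arc GR]
3. ∠GRJ = 50°  [△JGR]
4. ∠GLJ = 130°  [cyclic JLGR, opposite ∠L+∠R]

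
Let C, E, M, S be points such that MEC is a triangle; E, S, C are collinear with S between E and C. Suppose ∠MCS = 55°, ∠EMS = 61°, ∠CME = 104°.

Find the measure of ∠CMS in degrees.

∠CMS = 43°

1. ∠ECM = 55°  [S on ray CE]
2. ∠CEM = 21°  [△MEC]
3. ∠MES = 21°  [S on ray EC]
4. ∠ESM = 98°  [△MES]
5. ∠CSM = 82°  [linear pair at S on EC]
6. ∠CMS = 43°  [△MSC]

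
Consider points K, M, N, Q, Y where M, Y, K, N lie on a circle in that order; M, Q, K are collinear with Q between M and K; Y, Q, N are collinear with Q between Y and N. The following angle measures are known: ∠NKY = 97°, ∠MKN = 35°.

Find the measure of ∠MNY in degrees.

1. ∠NMY = 83°  [cyclic MYKN, opposite ∠M+∠K]
2. ∠MYN = 35°  [same arc MN]
3. ∠MNY = 62°  [△MYN]

∠MNY = 62°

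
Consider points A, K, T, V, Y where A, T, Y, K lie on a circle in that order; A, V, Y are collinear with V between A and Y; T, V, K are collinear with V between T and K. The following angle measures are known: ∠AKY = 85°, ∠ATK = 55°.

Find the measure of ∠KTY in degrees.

∠KTY = 40°

1. ∠AYK = 55°  [same arc AK]
2. ∠KAY = 40°  [△AYK]
3. ∠KTY = 40°  [same arc YK]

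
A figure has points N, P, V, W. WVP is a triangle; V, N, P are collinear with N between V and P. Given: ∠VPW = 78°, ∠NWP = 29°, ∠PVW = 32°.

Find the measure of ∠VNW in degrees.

∠VNW = 107°

1. ∠NPW = 78°  [N on ray PV]
2. ∠PNW = 73°  [△WNP]
3. ∠VNW = 107°  [linear pair at N on VP]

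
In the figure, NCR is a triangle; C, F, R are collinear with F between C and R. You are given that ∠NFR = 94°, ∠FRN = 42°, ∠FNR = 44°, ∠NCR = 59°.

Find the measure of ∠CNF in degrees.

1. ∠CFN = 86°  [linear pair at F on CR]
2. ∠FCN = 59°  [F on ray CR]
3. ∠CNF = 35°  [△NCF]

∠CNF = 35°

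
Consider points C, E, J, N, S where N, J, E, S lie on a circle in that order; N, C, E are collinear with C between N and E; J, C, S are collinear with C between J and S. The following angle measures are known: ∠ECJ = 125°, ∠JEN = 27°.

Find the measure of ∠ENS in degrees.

1. ∠NCS = 125°  [vertical angles at C]
2. ∠JSN = 27°  [same arc NJ]
3. ∠ENS = 28°  [△NCS]

∠ENS = 28°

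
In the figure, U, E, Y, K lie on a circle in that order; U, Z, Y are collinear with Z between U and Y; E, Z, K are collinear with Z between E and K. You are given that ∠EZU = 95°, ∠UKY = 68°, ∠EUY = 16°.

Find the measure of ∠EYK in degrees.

∠EYK = 121°

1. ∠EZY = 85°  [linear pair at Z on UY]
2. ∠UEY = 112°  [cyclic UEYK, opposite ∠E+∠K]
3. ∠EKY = 16°  [same arc EY]
4. ∠EYU = 52°  [△UEY]
5. ∠KEY = 43°  [△EZY]
6. ∠EYK = 121°  [△EYK]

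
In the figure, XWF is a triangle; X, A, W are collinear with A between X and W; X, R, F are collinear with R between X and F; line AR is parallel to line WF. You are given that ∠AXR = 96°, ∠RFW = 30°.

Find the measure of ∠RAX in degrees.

1. ∠FXW = 96°  [A on XW, R on XF]
2. ∠WFX = 30°  [R on ray FX]
3. ∠FWX = 54°  [△XWF]
4. ∠RAX = 54°  [AR∥WF, corresponding at A]

∠RAX = 54°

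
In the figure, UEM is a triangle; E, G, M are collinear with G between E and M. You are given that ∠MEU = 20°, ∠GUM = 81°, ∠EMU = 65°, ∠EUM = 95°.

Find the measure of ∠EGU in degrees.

∠EGU = 146°

1. ∠GMU = 65°  [G on ray ME]
2. ∠MGU = 34°  [△UGM]
3. ∠EGU = 146°  [linear pair at G on EM]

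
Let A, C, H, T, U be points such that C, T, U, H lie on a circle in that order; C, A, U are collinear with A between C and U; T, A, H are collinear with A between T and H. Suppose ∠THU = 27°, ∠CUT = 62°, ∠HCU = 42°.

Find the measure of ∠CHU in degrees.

1. ∠TCU = 27°  [same arc TU]
2. ∠CTU = 91°  [△CTU]
3. ∠CHU = 89°  [cyclic CTUH, opposite ∠T+∠H]

∠CHU = 89°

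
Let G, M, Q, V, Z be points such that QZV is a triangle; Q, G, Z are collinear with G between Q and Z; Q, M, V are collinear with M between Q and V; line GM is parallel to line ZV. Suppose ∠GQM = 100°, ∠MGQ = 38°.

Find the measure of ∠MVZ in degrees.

∠MVZ = 42°

1. ∠GMQ = 42°  [△QGM]
2. ∠GMV = 138°  [linear pair at M on QV]
3. ∠MVZ = 42°  [GM∥ZV, co-interior at V–M]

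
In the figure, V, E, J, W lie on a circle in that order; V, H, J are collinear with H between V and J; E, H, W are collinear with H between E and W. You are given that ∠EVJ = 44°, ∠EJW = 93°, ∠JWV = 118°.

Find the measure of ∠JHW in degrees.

1. ∠EWJ = 44°  [same arc EJ]
2. ∠JEW = 43°  [△EJW]
3. ∠JVW = 43°  [same arc JW]
4. ∠VJW = 19°  [△VJW]
5. ∠JHW = 117°  [△JHW]

∠JHW = 117°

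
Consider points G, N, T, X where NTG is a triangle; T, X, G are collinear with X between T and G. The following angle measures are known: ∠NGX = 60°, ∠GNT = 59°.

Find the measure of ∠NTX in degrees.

1. ∠NGT = 60°  [X on ray GT]
2. ∠GTN = 61°  [△NTG]
3. ∠NTX = 61°  [X on ray TG]

∠NTX = 61°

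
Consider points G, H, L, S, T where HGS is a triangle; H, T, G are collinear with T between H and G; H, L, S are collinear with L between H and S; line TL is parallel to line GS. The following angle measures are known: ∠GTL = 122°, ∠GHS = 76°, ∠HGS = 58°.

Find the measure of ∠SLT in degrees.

∠SLT = 134°

1. ∠HTL = 58°  [linear pair at T on HG]
2. ∠LHT = 76°  [T on HG, L on HS]
3. ∠HLT = 46°  [△HTL]
4. ∠SLT = 134°  [linear pair at L on HS]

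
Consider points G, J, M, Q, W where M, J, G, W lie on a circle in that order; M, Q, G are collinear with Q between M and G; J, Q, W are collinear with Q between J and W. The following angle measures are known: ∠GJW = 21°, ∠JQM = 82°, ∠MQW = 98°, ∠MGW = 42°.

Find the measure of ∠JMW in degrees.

1. ∠GMW = 21°  [same arc GW]
2. ∠JWM = 61°  [△MQW]
3. ∠MJW = 42°  [same arc MW]
4. ∠JMW = 77°  [△MJW]

∠JMW = 77°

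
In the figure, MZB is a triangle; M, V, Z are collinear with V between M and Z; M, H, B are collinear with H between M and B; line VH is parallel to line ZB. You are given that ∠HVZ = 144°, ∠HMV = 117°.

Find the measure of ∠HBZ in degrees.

1. ∠HVM = 36°  [linear pair at V on MZ]
2. ∠MHV = 27°  [△MVH]
3. ∠BHV = 153°  [linear pair at H on MB]
4. ∠HBZ = 27°  [VH∥ZB, co-interior at B–H]

∠HBZ = 27°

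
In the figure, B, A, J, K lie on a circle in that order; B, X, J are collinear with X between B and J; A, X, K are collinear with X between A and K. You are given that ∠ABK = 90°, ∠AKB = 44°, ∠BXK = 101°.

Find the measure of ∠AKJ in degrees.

∠AKJ = 55°

1. ∠BAK = 46°  [△BAK]
2. ∠JXK = 79°  [linear pair at X on BJ]
3. ∠BJK = 46°  [same arc BK]
4. ∠AKJ = 55°  [△JXK]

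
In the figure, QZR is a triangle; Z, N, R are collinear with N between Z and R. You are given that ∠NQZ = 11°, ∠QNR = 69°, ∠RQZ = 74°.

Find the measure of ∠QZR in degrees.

∠QZR = 58°

1. ∠QNZ = 111°  [linear pair at N on ZR]
2. ∠NZQ = 58°  [△QZN]
3. ∠QZR = 58°  [N on ray ZR]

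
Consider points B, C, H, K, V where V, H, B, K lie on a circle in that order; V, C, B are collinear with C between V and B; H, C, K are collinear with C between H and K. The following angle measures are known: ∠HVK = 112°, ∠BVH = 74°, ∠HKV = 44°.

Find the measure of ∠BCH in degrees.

1. ∠KHV = 24°  [△VHK]
2. ∠HCV = 82°  [△VCH]
3. ∠BCH = 98°  [linear pair at C on VB]

∠BCH = 98°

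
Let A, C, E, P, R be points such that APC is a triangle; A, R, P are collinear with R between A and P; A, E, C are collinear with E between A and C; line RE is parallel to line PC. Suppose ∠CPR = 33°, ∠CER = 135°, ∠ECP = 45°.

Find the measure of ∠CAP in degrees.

∠CAP = 102°

1. ∠APC = 33°  [R on ray PA]
2. ∠ACP = 45°  [E on ray CA]
3. ∠CAP = 102°  [△APC]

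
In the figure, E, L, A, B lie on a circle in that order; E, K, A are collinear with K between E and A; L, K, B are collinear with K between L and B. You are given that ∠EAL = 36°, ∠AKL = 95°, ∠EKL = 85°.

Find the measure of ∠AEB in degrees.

1. ∠EBL = 36°  [same arc EL]
2. ∠BKE = 95°  [vertical angles at K]
3. ∠AEB = 49°  [△EKB]

∠AEB = 49°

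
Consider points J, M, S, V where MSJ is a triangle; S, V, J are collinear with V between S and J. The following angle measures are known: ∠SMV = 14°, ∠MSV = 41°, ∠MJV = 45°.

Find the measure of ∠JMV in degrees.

∠JMV = 80°

1. ∠MVS = 125°  [△MSV]
2. ∠JVM = 55°  [linear pair at V on SJ]
3. ∠JMV = 80°  [△MVJ]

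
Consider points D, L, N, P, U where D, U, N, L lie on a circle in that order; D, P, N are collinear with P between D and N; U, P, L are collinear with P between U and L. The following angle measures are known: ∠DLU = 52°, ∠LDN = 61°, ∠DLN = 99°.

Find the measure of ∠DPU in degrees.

∠DPU = 113°

1. ∠DNU = 52°  [same arc DU]
2. ∠DNL = 20°  [△DNL]
3. ∠DUN = 81°  [cyclic DUNL, opposite ∠U+∠L]
4. ∠NDU = 47°  [△DUN]
5. ∠DUL = 20°  [same arc DL]
6. ∠DPU = 113°  [△DPU]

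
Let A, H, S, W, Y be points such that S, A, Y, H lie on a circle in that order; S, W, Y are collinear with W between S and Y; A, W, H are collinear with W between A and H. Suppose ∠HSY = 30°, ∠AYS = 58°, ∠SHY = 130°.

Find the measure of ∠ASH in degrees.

1. ∠HYS = 20°  [△SYH]
2. ∠AHS = 58°  [same arc SA]
3. ∠HAS = 20°  [same arc SH]
4. ∠ASH = 102°  [△SAH]

∠ASH = 102°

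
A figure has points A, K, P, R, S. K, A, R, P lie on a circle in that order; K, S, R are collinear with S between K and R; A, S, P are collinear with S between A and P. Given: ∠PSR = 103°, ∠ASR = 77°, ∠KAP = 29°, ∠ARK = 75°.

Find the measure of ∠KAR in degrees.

1. ∠ASK = 103°  [vertical angles at S]
2. ∠AKR = 48°  [△KSA]
3. ∠KAR = 57°  [△KAR]

∠KAR = 57°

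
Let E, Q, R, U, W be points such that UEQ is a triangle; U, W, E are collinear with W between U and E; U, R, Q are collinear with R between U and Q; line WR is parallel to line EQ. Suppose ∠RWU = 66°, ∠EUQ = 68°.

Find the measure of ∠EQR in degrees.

1. ∠QEU = 66°  [WR∥EQ, corresponding at W]
2. ∠EQU = 46°  [△UEQ]
3. ∠EQR = 46°  [R on ray QU]

∠EQR = 46°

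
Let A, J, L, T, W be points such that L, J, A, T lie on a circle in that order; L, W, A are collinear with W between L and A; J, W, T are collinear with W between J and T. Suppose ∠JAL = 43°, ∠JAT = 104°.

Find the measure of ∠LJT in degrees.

1. ∠JTL = 43°  [same arc LJ]
2. ∠JLT = 76°  [cyclic LJAT, opposite ∠L+∠A]
3. ∠LJT = 61°  [△LJT]

∠LJT = 61°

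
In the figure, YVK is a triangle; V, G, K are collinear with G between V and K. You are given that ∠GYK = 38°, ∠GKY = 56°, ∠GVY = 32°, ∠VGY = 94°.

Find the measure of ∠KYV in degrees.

∠KYV = 92°

1. ∠VKY = 56°  [G on ray KV]
2. ∠KVY = 32°  [G on ray VK]
3. ∠KYV = 92°  [△YVK]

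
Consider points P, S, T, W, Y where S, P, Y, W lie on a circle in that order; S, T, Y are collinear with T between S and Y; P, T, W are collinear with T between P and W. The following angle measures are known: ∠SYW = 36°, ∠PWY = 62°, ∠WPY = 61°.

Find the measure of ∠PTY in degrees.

∠PTY = 98°

1. ∠SPW = 36°  [same arc SW]
2. ∠PSY = 62°  [same arc PY]
3. ∠PTS = 82°  [△STP]
4. ∠PTY = 98°  [linear pair at T on SY]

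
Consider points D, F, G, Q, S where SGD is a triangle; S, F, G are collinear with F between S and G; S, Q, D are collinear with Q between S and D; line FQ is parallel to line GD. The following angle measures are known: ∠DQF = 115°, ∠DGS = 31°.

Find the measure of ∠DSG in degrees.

1. ∠FQS = 65°  [linear pair at Q on SD]
2. ∠QFS = 31°  [FQ∥GD, corresponding at F]
3. ∠FSQ = 84°  [△SFQ]
4. ∠DSG = 84°  [F on SG, Q on SD]

∠DSG = 84°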